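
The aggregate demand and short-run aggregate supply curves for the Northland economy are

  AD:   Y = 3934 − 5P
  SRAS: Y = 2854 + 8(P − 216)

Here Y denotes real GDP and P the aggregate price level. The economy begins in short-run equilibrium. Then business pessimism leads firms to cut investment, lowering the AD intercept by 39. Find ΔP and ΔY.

This is a negative demand shock: AD shifts left.
New AD: Y = 3895 − 5P.
SRAS can be written Y = 1126 + 8P.
Set AD = SRAS: 3895 − 5P = 1126 + 8P, so 2769 = 13P and P = 213.
Y = 3895 − 5·213 = 2830.
Initially P = 216, Y = 2854, so ΔP = -3 and ΔY = -24.

ΔP = -3, ΔY = -24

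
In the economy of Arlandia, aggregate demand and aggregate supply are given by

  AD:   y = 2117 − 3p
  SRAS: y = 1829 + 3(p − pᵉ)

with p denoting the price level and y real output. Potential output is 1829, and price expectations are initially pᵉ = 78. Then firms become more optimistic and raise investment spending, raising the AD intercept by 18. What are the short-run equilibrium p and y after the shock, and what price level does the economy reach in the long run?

Short run: p = 90, y = 1865. Long run: p = 102.

AD shifts right: new AD is y = 2135 − 3p. With pᵉ = 78, SRAS is y = 1595 + 3p.
Short run: 2135 − 3p = 1595 + 3p gives 540 = 6p, so p = 90 and y = 2135 − 3·90 = 1865.
y = 1865 is above potential 1829; expectations adjust and SRAS shifts left until y = 1829.
Long run: on the new AD curve, 1829 = 2135 − 3p gives p = 102.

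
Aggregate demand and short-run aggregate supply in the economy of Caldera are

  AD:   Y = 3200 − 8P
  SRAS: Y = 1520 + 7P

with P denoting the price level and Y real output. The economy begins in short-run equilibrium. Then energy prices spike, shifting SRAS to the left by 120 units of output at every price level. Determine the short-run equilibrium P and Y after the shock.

This is a negative supply shock: SRAS shifts left.
New SRAS: Y = 1400 + 7P.
Set AD = SRAS: 3200 − 8P = 1400 + 7P, so 1800 = 15P and P = 120.
Y = 3200 − 8·120 = 2240.

P = 120, Y = 2240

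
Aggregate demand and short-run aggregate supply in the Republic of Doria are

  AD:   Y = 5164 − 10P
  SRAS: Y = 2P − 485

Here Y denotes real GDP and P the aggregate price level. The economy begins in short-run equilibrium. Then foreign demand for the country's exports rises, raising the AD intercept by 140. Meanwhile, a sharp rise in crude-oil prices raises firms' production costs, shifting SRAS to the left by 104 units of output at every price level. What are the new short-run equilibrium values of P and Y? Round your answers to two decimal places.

After both shocks: AD is Y = 5304 − 10P and SRAS is Y = 2P − 589.
Setting them equal: 5893 = 12P, so P = 491.08.
Substituting into AD, Y = 393.17.

P = 491.08, Y = 393.17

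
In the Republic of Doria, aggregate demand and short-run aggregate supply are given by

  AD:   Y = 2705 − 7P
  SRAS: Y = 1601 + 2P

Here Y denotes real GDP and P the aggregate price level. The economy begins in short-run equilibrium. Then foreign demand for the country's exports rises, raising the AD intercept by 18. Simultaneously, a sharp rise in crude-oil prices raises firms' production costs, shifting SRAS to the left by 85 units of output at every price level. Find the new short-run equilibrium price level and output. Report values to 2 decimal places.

P = 134.11, Y = 1784.22

After both shocks: AD is Y = 2723 − 7P and SRAS is Y = 1516 + 2P.
Setting them equal: 1207 = 9P, so P = 134.11.
Substituting into AD, Y = 1784.22.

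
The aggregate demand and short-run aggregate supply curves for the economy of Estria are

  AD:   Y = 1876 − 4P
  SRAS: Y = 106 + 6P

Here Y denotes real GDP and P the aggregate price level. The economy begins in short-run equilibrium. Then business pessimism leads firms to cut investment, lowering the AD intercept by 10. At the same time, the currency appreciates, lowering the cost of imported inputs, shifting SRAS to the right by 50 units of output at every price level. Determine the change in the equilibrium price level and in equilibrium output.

ΔP = -6, ΔY = +14

After both shocks: AD is Y = 1866 − 4P and SRAS is Y = 156 + 6P.
Setting them equal: 1710 = 10P, so P = 171.
Y = 1866 − 4·171 = 1182.
Initially P = 177, Y = 1168, so ΔP = -6 and ΔY = +14.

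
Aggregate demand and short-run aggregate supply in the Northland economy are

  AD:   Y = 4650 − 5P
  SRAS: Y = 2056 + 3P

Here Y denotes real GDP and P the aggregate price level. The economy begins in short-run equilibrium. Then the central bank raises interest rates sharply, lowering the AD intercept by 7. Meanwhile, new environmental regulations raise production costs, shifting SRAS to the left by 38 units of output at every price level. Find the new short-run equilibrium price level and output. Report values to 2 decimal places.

After both shocks: AD is Y = 4643 − 5P and SRAS is Y = 2018 + 3P.
Setting them equal: 2625 = 8P, so P = 328.13.
Substituting into AD, Y = 3002.38.

P = 328.13, Y = 3002.38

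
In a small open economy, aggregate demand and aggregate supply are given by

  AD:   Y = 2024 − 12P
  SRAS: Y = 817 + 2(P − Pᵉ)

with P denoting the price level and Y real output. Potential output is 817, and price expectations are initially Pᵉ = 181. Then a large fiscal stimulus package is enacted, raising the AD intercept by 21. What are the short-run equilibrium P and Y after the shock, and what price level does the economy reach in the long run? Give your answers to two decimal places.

Short run: P = 113.57, Y = 682.14. Long run: P = 102.33.

AD shifts right: new AD is Y = 2045 − 12P. With Pᵉ = 181, SRAS is Y = 455 + 2P.
Short run: 2045 − 12P = 455 + 2P gives 1590 = 14P, so P = 113.57 and Y = 2045 − 12P = 682.14.
Y = 682.14 is below potential 817; expectations adjust and SRAS shifts right until Y = 817.
Long run: on the new AD curve, 817 = 2045 − 12P gives P = 102.33.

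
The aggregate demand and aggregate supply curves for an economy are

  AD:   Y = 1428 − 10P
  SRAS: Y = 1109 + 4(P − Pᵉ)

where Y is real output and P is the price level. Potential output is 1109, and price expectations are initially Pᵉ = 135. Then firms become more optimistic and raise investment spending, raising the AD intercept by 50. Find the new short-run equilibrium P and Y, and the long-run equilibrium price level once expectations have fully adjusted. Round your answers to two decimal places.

AD shifts right: new AD is Y = 1478 − 10P. With Pᵉ = 135, SRAS is Y = 569 + 4P.
Short run: 1478 − 10P = 569 + 4P gives 909 = 14P, so P = 64.93 and Y = 1478 − 10P = 828.71.
Y = 828.71 is below potential 1109; expectations adjust and SRAS shifts right until Y = 1109.
Long run: on the new AD curve, 1109 = 1478 − 10P gives P = 36.90.

Short run: P = 64.93, Y = 828.71. Long run: P = 36.90.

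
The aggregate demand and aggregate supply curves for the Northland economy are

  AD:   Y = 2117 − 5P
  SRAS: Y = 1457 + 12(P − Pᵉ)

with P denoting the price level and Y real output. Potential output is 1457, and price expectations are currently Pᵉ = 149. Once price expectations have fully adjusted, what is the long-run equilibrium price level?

Short run: with Pᵉ = 149, SRAS is Y = 12P − 331. Setting AD = SRAS gives 2448 = 17P, so P = 144 and Y = 2117 − 5·144 = 1397.
Output 1397 is below potential 1457, so over time expected prices fall and SRAS shifts right until Y returns to 1457.
Long run: Y = 1457 on the AD curve gives 1457 = 2117 − 5P, so P = 132.

Long-run P = 132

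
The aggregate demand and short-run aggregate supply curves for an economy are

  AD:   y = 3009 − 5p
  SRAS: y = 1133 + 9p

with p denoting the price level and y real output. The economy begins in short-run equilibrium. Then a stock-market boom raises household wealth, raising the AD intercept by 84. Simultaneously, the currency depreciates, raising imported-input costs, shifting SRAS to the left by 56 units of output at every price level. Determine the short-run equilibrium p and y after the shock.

p = 144, y = 2373

After both shocks: AD is y = 3093 − 5p and SRAS is y = 1077 + 9p.
Setting them equal: 2016 = 14p, so p = 144.
y = 3093 − 5·144 = 2373.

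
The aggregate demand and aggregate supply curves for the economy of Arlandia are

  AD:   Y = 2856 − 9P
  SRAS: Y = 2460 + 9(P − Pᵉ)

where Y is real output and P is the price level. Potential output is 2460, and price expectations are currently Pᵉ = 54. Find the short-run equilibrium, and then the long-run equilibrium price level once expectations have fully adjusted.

Short run: P = 49, Y = 2415. Long run: P = 44.

Short run: with Pᵉ = 54, SRAS is Y = 1974 + 9P. Setting AD = SRAS gives 882 = 18P, so P = 49 and Y = 2856 − 9·49 = 2415.
Output 2415 is below potential 2460, so over time expected prices fall and SRAS shifts right until Y returns to 2460.
Long run: Y = 2460 on the AD curve gives 2460 = 2856 − 9P, so P = 44.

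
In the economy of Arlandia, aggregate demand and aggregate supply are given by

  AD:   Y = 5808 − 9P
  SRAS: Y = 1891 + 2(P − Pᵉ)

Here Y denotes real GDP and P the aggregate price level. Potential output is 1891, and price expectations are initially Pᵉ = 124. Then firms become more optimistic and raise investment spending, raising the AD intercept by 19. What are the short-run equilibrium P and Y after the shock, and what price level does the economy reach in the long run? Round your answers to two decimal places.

AD shifts right: new AD is Y = 5827 − 9P. With Pᵉ = 124, SRAS is Y = 1643 + 2P.
Short run: 5827 − 9P = 1643 + 2P gives 4184 = 11P, so P = 380.36 and Y = 5827 − 9P = 2403.73.
Y = 2403.73 is above potential 1891; expectations adjust and SRAS shifts left until Y = 1891.
Long run: on the new AD curve, 1891 = 5827 − 9P gives P = 437.33.

Short run: P = 380.36, Y = 2403.73. Long run: P = 437.33.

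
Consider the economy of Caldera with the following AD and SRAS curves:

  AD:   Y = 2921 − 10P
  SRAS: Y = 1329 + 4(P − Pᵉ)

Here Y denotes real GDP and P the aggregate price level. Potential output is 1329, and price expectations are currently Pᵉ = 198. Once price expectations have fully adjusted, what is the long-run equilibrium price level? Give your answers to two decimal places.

Short run: with Pᵉ = 198, SRAS is Y = 537 + 4P. Setting AD = SRAS gives 2384 = 14P, so P = 170.29 and Y = 2921 − 10P = 1218.14.
Output 1218.14 is below potential 1329, so over time expected prices fall and SRAS shifts right until Y returns to 1329.
Long run: Y = 1329 on the AD curve gives 1329 = 2921 − 10P, so P = 159.20.

Long-run P = 159.20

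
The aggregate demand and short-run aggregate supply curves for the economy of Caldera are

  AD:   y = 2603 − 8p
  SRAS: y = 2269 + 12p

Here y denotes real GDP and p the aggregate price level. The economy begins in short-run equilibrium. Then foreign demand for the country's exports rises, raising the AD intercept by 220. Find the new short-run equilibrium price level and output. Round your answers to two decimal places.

This is a positive demand shock: AD shifts right.
New AD: y = 2823 − 8p.
Set AD = SRAS: 2823 − 8p = 2269 + 12p, so 554 = 20p and p = 27.70.
Substituting into AD, y = 2601.40.

p = 27.70, y = 2601.40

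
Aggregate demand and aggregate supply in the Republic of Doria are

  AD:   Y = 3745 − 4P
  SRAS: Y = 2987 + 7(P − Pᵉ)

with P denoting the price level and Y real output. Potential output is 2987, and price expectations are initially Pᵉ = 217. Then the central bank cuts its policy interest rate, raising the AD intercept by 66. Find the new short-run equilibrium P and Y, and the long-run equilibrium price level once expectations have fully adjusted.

AD shifts right: new AD is Y = 3811 − 4P. With Pᵉ = 217, SRAS is Y = 1468 + 7P.
Short run: 3811 − 4P = 1468 + 7P gives 2343 = 11P, so P = 213 and Y = 3811 − 4·213 = 2959.
Y = 2959 is below potential 2987; expectations adjust and SRAS shifts right until Y = 2987.
Long run: on the new AD curve, 2987 = 3811 − 4P gives P = 206.

Short run: P = 213, Y = 2959. Long run: P = 206.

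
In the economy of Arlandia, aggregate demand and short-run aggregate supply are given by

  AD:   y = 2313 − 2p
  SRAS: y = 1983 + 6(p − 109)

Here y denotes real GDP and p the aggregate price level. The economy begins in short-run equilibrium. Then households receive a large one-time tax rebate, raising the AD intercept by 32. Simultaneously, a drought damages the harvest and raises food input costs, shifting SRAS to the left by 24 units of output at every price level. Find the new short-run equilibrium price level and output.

p = 130, y = 2085

After both shocks: AD is y = 2345 − 2p and SRAS is y = 1305 + 6p.
Setting them equal: 1040 = 8p, so p = 130.
y = 2345 − 2·130 = 2085.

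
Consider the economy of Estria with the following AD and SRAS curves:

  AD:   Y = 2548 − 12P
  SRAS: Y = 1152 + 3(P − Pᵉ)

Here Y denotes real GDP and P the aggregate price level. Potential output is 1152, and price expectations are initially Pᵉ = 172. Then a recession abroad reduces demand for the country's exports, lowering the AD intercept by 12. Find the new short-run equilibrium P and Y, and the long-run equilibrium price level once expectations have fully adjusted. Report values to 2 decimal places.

AD shifts left: new AD is Y = 2536 − 12P. With Pᵉ = 172, SRAS is Y = 636 + 3P.
Short run: 2536 − 12P = 636 + 3P gives 1900 = 15P, so P = 126.67 and Y = 2536 − 12P = 1016.00.
Y = 1016.00 is below potential 1152; expectations adjust and SRAS shifts right until Y = 1152.
Long run: on the new AD curve, 1152 = 2536 − 12P gives P = 115.33.

Short run: P = 126.67, Y = 1016.00. Long run: P = 115.33.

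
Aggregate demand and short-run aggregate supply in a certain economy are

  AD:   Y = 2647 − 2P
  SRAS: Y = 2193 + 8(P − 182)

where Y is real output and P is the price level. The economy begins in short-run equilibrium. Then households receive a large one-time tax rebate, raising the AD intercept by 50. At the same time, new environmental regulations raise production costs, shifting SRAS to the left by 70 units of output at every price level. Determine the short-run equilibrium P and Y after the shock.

After both shocks: AD is Y = 2697 − 2P and SRAS is Y = 667 + 8P.
Setting them equal: 2030 = 10P, so P = 203.
Y = 2697 − 2·203 = 2291.

P = 203, Y = 2291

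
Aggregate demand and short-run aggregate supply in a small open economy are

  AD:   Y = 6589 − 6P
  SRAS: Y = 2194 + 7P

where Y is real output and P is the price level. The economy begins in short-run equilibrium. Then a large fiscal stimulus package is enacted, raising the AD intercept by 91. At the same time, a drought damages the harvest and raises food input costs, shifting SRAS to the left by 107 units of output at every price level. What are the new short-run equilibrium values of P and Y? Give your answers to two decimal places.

P = 353.31, Y = 4560.15

After both shocks: AD is Y = 6680 − 6P and SRAS is Y = 2087 + 7P.
Setting them equal: 4593 = 13P, so P = 353.31.
Substituting into AD, Y = 4560.15.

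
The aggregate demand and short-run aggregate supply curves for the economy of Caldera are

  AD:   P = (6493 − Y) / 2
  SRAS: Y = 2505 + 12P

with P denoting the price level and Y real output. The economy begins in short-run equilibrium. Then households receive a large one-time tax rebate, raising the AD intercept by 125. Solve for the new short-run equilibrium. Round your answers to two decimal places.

This is a positive demand shock: AD shifts right.
New AD: Y = 6618 − 2P.
Set AD = SRAS: 6618 − 2P = 2505 + 12P, so 4113 = 14P and P = 293.79.
Substituting into AD, Y = 6030.43.

P = 293.79, Y = 6030.43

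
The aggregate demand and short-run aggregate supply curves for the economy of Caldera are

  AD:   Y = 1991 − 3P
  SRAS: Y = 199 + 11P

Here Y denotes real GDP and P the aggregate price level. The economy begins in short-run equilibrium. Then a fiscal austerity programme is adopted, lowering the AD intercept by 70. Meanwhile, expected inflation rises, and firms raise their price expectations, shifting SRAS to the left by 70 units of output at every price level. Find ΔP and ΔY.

After both shocks: AD is Y = 1921 − 3P and SRAS is Y = 129 + 11P.
Setting them equal: 1792 = 14P, so P = 128.
Y = 1921 − 3·128 = 1537.
Initially P = 128, Y = 1607, so ΔP = +0 and ΔY = -70.

ΔP = +0, ΔY = -70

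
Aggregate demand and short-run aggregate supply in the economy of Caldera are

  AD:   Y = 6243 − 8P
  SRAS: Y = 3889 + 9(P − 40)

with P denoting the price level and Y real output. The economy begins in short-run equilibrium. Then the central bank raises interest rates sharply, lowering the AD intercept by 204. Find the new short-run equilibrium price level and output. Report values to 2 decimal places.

P = 147.65, Y = 4857.82

This is a negative demand shock: AD shifts left.
New AD: Y = 6039 − 8P.
SRAS can be written Y = 3529 + 9P.
Set AD = SRAS: 6039 − 8P = 3529 + 9P, so 2510 = 17P and P = 147.65.
Substituting into AD, Y = 4857.82.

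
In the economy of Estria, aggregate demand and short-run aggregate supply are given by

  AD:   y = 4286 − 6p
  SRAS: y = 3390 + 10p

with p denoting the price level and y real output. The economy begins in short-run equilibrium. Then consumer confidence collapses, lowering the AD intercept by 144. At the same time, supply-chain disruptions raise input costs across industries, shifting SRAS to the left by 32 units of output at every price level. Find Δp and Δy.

After both shocks: AD is y = 4142 − 6p and SRAS is y = 3358 + 10p.
Setting them equal: 784 = 16p, so p = 49.
y = 4142 − 6·49 = 3848.
Initially p = 56, y = 3950, so Δp = -7 and Δy = -102.

Δp = -7, Δy = -102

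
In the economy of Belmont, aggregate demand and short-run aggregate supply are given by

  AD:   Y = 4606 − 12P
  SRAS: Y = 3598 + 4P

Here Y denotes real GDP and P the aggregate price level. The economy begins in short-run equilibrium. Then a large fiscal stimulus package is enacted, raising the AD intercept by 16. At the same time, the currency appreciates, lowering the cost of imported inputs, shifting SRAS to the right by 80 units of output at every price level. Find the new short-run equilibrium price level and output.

P = 59, Y = 3914

After both shocks: AD is Y = 4622 − 12P and SRAS is Y = 3678 + 4P.
Setting them equal: 944 = 16P, so P = 59.
Y = 4622 − 12·59 = 3914.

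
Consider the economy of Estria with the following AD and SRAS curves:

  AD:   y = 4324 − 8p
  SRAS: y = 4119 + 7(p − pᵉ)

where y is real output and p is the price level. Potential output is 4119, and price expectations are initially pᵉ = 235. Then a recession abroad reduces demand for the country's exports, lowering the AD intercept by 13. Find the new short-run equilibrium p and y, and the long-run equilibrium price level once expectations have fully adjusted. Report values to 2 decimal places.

AD shifts left: new AD is y = 4311 − 8p. With pᵉ = 235, SRAS is y = 2474 + 7p.
Short run: 4311 − 8p = 2474 + 7p gives 1837 = 15p, so p = 122.47 and y = 4311 − 8p = 3331.27.
y = 3331.27 is below potential 4119; expectations adjust and SRAS shifts right until y = 4119.
Long run: on the new AD curve, 4119 = 4311 − 8p gives p = 24.00.

Short run: p = 122.47, y = 3331.27. Long run: p = 24.00.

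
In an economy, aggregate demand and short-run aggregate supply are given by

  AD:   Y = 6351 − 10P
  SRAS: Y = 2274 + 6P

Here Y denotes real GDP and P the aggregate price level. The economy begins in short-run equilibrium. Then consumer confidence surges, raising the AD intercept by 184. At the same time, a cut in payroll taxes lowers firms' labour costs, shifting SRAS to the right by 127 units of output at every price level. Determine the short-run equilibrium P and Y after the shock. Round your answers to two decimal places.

After both shocks: AD is Y = 6535 − 10P and SRAS is Y = 2401 + 6P.
Setting them equal: 4134 = 16P, so P = 258.38.
Substituting into AD, Y = 3951.25.

P = 258.38, Y = 3951.25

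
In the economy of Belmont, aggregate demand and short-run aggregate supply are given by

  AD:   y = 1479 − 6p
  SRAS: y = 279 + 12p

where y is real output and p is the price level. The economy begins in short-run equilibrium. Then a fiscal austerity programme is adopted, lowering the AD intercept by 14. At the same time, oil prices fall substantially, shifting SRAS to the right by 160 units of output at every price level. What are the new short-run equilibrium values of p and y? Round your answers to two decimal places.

p = 57.00, y = 1123.00

After both shocks: AD is y = 1465 − 6p and SRAS is y = 439 + 12p.
Setting them equal: 1026 = 18p, so p = 57.00.
Substituting into AD, y = 1123.00.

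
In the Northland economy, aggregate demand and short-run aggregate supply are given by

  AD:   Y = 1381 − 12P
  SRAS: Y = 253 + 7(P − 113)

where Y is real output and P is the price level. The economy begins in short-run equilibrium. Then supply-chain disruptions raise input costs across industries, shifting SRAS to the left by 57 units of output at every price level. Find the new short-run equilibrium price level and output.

P = 104, Y = 133

This is a negative supply shock: SRAS shifts left.
New SRAS: Y = 7P − 595.
Set AD = SRAS: 1381 − 12P = 7P − 595, so 1976 = 19P and P = 104.
Y = 1381 − 12·104 = 133.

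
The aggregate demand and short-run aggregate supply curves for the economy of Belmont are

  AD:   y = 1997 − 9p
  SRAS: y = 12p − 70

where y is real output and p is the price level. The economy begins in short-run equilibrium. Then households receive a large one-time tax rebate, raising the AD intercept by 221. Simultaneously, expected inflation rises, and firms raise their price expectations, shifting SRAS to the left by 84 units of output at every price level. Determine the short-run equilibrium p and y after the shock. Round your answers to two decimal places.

p = 112.95, y = 1201.43

After both shocks: AD is y = 2218 − 9p and SRAS is y = 12p − 154.
Setting them equal: 2372 = 21p, so p = 112.95.
Substituting into AD, y = 1201.43.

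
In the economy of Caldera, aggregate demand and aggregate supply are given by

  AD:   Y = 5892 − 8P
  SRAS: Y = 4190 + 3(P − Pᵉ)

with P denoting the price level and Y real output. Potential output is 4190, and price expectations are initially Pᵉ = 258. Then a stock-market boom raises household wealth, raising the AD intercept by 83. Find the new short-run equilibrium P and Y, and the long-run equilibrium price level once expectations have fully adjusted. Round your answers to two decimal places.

AD shifts right: new AD is Y = 5975 − 8P. With Pᵉ = 258, SRAS is Y = 3416 + 3P.
Short run: 5975 − 8P = 3416 + 3P gives 2559 = 11P, so P = 232.64 and Y = 5975 − 8P = 4113.91.
Y = 4113.91 is below potential 4190; expectations adjust and SRAS shifts right until Y = 4190.
Long run: on the new AD curve, 4190 = 5975 − 8P gives P = 223.13.

Short run: P = 232.64, Y = 4113.91. Long run: P = 223.13.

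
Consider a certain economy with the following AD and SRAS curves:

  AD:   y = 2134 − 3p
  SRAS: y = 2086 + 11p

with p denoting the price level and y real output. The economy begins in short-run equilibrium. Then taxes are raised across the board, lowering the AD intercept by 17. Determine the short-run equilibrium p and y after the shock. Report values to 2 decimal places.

This is a negative demand shock: AD shifts left.
New AD: y = 2117 − 3p.
Set AD = SRAS: 2117 − 3p = 2086 + 11p, so 31 = 14p and p = 2.21.
Substituting into AD, y = 2110.36.

p = 2.21, y = 2110.36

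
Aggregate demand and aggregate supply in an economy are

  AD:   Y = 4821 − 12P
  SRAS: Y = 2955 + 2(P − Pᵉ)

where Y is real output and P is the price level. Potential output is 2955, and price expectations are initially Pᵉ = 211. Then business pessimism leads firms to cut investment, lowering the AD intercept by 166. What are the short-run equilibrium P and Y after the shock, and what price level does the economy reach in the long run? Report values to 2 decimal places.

AD shifts left: new AD is Y = 4655 − 12P. With Pᵉ = 211, SRAS is Y = 2533 + 2P.
Short run: 4655 − 12P = 2533 + 2P gives 2122 = 14P, so P = 151.57 and Y = 4655 − 12P = 2836.14.
Y = 2836.14 is below potential 2955; expectations adjust and SRAS shifts right until Y = 2955.
Long run: on the new AD curve, 2955 = 4655 − 12P gives P = 141.67.

Short run: P = 151.57, Y = 2836.14. Long run: P = 141.67.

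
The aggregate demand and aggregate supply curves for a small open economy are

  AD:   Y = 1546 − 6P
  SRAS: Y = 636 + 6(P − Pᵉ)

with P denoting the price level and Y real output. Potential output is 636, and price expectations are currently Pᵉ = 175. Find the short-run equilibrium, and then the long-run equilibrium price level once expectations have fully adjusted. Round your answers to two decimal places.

Short run: with Pᵉ = 175, SRAS is Y = 6P − 414. Setting AD = SRAS gives 1960 = 12P, so P = 163.33 and Y = 1546 − 6P = 566.00.
Output 566.00 is below potential 636, so over time expected prices fall and SRAS shifts right until Y returns to 636.
Long run: Y = 636 on the AD curve gives 636 = 1546 − 6P, so P = 151.67.

Short run: P = 163.33, Y = 566.00. Long run: P = 151.67.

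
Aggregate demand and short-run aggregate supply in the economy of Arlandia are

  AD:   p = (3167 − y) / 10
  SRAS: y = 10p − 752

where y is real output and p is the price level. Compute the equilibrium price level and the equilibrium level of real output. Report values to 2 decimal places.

p = 195.95, y = 1207.50

Rearrange AD to y = 3167 − 10p.
Set AD = SRAS: 3167 − 10p = 10p − 752, so 3919 = 20p and p = 195.95.
Substituting into AD, y = 3167 − 10p = 1207.50.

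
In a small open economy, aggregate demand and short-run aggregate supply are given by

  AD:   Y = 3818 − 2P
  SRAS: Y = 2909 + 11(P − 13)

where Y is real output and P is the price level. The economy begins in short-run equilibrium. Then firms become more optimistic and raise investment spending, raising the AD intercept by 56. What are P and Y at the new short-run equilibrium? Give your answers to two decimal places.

P = 85.23, Y = 3703.54

This is a positive demand shock: AD shifts right.
New AD: Y = 3874 − 2P.
SRAS can be written Y = 2766 + 11P.
Set AD = SRAS: 3874 − 2P = 2766 + 11P, so 1108 = 13P and P = 85.23.
Substituting into AD, Y = 3703.54.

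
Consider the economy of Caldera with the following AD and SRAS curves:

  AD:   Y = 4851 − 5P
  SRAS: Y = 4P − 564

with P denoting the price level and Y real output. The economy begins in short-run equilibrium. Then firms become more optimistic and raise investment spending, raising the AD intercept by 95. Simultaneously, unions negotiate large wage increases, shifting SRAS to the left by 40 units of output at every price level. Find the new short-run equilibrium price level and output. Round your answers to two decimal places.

After both shocks: AD is Y = 4946 − 5P and SRAS is Y = 4P − 604.
Setting them equal: 5550 = 9P, so P = 616.67.
Substituting into AD, Y = 1862.67.

P = 616.67, Y = 1862.67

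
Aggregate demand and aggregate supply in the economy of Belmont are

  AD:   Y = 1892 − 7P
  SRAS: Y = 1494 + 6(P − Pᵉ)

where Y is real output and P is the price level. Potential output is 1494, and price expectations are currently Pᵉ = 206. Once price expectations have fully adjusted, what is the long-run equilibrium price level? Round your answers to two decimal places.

Long-run P = 56.86

Short run: with Pᵉ = 206, SRAS is Y = 258 + 6P. Setting AD = SRAS gives 1634 = 13P, so P = 125.69 and Y = 1892 − 7P = 1012.15.
Output 1012.15 is below potential 1494, so over time expected prices fall and SRAS shifts right until Y returns to 1494.
Long run: Y = 1494 on the AD curve gives 1494 = 1892 − 7P, so P = 56.86.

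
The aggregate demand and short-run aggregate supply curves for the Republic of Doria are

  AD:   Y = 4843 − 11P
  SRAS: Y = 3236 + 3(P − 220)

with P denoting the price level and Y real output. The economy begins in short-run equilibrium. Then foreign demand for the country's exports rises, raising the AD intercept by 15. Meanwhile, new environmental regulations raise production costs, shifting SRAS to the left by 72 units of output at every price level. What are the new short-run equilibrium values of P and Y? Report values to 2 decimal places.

After both shocks: AD is Y = 4858 − 11P and SRAS is Y = 2504 + 3P.
Setting them equal: 2354 = 14P, so P = 168.14.
Substituting into AD, Y = 3008.43.

P = 168.14, Y = 3008.43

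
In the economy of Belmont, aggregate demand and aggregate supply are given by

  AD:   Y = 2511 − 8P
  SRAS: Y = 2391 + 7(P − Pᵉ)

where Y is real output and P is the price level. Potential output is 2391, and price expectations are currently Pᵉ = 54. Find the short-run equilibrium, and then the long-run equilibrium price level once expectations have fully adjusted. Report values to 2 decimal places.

Short run: P = 33.20, Y = 2245.40. Long run: P = 15.00.

Short run: with Pᵉ = 54, SRAS is Y = 2013 + 7P. Setting AD = SRAS gives 498 = 15P, so P = 33.20 and Y = 2511 − 8P = 2245.40.
Output 2245.40 is below potential 2391, so over time expected prices fall and SRAS shifts right until Y returns to 2391.
Long run: Y = 2391 on the AD curve gives 2391 = 2511 − 8P, so P = 15.00.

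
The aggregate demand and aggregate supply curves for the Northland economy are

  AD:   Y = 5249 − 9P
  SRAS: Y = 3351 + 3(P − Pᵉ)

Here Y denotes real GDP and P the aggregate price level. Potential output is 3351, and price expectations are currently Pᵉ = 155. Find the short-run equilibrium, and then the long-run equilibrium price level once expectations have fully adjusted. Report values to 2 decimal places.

Short run: with Pᵉ = 155, SRAS is Y = 2886 + 3P. Setting AD = SRAS gives 2363 = 12P, so P = 196.92 and Y = 5249 − 9P = 3476.75.
Output 3476.75 is above potential 3351, so over time expected prices rise and SRAS shifts left until Y returns to 3351.
Long run: Y = 3351 on the AD curve gives 3351 = 5249 − 9P, so P = 210.89.

Short run: P = 196.92, Y = 3476.75. Long run: P = 210.89.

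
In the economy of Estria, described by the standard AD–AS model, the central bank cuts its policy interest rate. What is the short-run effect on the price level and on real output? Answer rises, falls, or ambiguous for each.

Price level: rises; output: rises

This is a positive demand shock: AD shifts right.
Moving along the upward-sloping SRAS curve, P rises and Y rises.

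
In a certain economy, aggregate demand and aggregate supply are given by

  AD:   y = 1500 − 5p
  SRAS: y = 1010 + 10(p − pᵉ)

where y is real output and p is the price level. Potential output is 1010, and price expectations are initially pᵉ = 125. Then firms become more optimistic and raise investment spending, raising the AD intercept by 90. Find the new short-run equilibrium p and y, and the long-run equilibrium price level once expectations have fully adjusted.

Short run: p = 122, y = 980. Long run: p = 116.

AD shifts right: new AD is y = 1590 − 5p. With pᵉ = 125, SRAS is y = 10p − 240.
Short run: 1590 − 5p = 10p − 240 gives 1830 = 15p, so p = 122 and y = 1590 − 5·122 = 980.
y = 980 is below potential 1010; expectations adjust and SRAS shifts right until y = 1010.
Long run: on the new AD curve, 1010 = 1590 − 5p gives p = 116.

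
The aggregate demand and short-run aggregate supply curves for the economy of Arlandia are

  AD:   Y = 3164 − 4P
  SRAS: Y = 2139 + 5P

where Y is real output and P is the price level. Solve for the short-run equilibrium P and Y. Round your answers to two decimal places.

Set AD = SRAS: 3164 − 4P = 2139 + 5P, so 1025 = 9P and P = 113.89.
Substituting into AD, Y = 3164 − 4P = 2708.44.

P = 113.89, Y = 2708.44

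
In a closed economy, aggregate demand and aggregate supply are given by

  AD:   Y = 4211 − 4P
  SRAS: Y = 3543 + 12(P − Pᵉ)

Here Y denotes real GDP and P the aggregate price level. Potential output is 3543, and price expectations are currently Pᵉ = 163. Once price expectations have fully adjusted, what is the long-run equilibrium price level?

Long-run P = 167

Short run: with Pᵉ = 163, SRAS is Y = 1587 + 12P. Setting AD = SRAS gives 2624 = 16P, so P = 164 and Y = 4211 − 4·164 = 3555.
Output 3555 is above potential 3543, so over time expected prices rise and SRAS shifts left until Y returns to 3543.
Long run: Y = 3543 on the AD curve gives 3543 = 4211 − 4P, so P = 167.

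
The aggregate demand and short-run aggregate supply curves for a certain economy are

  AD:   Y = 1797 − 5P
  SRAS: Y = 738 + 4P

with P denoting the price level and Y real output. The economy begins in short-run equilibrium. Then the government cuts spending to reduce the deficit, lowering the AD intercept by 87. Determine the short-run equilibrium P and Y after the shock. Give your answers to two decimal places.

P = 108.00, Y = 1170.00

This is a negative demand shock: AD shifts left.
New AD: Y = 1710 − 5P.
Set AD = SRAS: 1710 − 5P = 738 + 4P, so 972 = 9P and P = 108.00.
Substituting into AD, Y = 1170.00.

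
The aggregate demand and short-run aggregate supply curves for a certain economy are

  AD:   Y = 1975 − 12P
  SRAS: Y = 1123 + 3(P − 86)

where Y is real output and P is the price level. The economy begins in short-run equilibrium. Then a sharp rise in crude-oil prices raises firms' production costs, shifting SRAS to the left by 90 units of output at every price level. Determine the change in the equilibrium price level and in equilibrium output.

ΔP = +6, ΔY = -72

This is a negative supply shock: SRAS shifts left.
New SRAS: Y = 775 + 3P.
Set AD = SRAS: 1975 − 12P = 775 + 3P, so 1200 = 15P and P = 80.
Y = 1975 − 12·80 = 1015.
Initially P = 74, Y = 1087, so ΔP = +6 and ΔY = -72.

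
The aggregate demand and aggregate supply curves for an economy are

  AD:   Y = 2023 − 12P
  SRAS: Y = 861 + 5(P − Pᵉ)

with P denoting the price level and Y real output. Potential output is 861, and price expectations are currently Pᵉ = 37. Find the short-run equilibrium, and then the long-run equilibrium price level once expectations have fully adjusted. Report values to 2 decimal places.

Short run: with Pᵉ = 37, SRAS is Y = 676 + 5P. Setting AD = SRAS gives 1347 = 17P, so P = 79.24 and Y = 2023 − 12P = 1072.18.
Output 1072.18 is above potential 861, so over time expected prices rise and SRAS shifts left until Y returns to 861.
Long run: Y = 861 on the AD curve gives 861 = 2023 − 12P, so P = 96.83.

Short run: P = 79.24, Y = 1072.18. Long run: P = 96.83.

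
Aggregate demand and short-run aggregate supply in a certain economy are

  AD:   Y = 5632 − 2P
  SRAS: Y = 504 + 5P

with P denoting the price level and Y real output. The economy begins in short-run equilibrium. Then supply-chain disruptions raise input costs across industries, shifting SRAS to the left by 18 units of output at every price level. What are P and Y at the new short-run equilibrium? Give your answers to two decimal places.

This is a negative supply shock: SRAS shifts left.
New SRAS: Y = 486 + 5P.
Set AD = SRAS: 5632 − 2P = 486 + 5P, so 5146 = 7P and P = 735.14.
Substituting into AD, Y = 4161.71.

P = 735.14, Y = 4161.71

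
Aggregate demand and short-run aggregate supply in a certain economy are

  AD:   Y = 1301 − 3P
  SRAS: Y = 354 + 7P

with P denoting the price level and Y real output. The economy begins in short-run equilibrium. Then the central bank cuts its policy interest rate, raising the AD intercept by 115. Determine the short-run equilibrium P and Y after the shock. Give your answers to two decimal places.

P = 106.20, Y = 1097.40

This is a positive demand shock: AD shifts right.
New AD: Y = 1416 − 3P.
Set AD = SRAS: 1416 − 3P = 354 + 7P, so 1062 = 10P and P = 106.20.
Substituting into AD, Y = 1097.40.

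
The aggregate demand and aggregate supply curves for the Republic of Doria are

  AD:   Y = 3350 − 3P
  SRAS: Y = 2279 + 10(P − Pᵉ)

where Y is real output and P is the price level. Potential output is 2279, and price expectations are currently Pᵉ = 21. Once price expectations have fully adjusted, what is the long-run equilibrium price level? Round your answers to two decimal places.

Long-run P = 357.00

Short run: with Pᵉ = 21, SRAS is Y = 2069 + 10P. Setting AD = SRAS gives 1281 = 13P, so P = 98.54 and Y = 3350 − 3P = 3054.38.
Output 3054.38 is above potential 2279, so over time expected prices rise and SRAS shifts left until Y returns to 2279.
Long run: Y = 2279 on the AD curve gives 2279 = 3350 − 3P, so P = 357.00.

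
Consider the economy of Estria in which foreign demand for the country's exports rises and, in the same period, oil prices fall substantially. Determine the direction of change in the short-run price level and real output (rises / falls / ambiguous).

Price level: ambiguous; output: rises

The first event is a positive demand shock: AD shifts right, which by itself pushes P up and Y up.
The second is a favourable supply shock: SRAS shifts right, which by itself pushes P down and Y up.
The two shocks push P in opposite directions, so the effect on P is ambiguous. Both shocks push Y up, so Y rises.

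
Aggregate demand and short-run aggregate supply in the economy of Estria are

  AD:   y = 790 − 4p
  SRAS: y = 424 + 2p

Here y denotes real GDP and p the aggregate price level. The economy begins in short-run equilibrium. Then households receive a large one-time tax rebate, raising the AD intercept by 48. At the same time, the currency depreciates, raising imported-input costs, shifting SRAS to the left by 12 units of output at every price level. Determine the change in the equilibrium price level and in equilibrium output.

Δp = +10, Δy = +8

After both shocks: AD is y = 838 − 4p and SRAS is y = 412 + 2p.
Setting them equal: 426 = 6p, so p = 71.
y = 838 − 4·71 = 554.
Initially p = 61, y = 546, so Δp = +10 and Δy = +8.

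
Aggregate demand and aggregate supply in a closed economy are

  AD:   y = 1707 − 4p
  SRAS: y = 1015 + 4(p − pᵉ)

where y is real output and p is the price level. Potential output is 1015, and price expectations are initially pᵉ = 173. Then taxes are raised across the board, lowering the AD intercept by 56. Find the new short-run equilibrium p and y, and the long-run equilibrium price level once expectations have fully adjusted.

Short run: p = 166, y = 987. Long run: p = 159.

AD shifts left: new AD is y = 1651 − 4p. With pᵉ = 173, SRAS is y = 323 + 4p.
Short run: 1651 − 4p = 323 + 4p gives 1328 = 8p, so p = 166 and y = 1651 − 4·166 = 987.
y = 987 is below potential 1015; expectations adjust and SRAS shifts right until y = 1015.
Long run: on the new AD curve, 1015 = 1651 − 4p gives p = 159.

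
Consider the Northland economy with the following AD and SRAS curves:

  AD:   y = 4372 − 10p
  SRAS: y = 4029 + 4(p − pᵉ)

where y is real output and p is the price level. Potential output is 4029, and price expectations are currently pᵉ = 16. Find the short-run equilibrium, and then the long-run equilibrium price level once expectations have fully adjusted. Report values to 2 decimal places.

Short run: p = 29.07, y = 4081.29. Long run: p = 34.30.

Short run: with pᵉ = 16, SRAS is y = 3965 + 4p. Setting AD = SRAS gives 407 = 14p, so p = 29.07 and y = 4372 − 10p = 4081.29.
Output 4081.29 is above potential 4029, so over time expected prices rise and SRAS shifts left until y returns to 4029.
Long run: y = 4029 on the AD curve gives 4029 = 4372 − 10p, so p = 34.30.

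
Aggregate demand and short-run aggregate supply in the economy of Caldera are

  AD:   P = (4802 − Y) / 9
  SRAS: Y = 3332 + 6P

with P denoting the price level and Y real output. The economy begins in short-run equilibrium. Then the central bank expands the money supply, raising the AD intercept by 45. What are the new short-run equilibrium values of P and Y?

This is a positive demand shock: AD shifts right.
New AD: Y = 4847 − 9P.
Set AD = SRAS: 4847 − 9P = 3332 + 6P, so 1515 = 15P and P = 101.
Y = 4847 − 9·101 = 3938.

P = 101, Y = 3938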